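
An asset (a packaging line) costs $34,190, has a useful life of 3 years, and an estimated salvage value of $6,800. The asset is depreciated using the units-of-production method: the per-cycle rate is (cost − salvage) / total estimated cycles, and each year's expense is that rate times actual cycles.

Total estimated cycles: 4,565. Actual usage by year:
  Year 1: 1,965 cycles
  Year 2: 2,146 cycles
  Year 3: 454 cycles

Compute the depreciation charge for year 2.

$12,876

Depreciable base = $34,190 − $6,800 = $27,390.
Rate = $27,390 / 4,565 cycles = $6 per cycle.
Year 1: 1,965 × $6 = $11,790. Book value $22,400.
Year 2: 2,146 × $6 = $12,876. Book value $9,524.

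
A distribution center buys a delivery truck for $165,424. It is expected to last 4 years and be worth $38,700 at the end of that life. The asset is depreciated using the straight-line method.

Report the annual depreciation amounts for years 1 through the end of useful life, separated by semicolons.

$31,681; $31,681; $31,681; $31,681

Depreciable base = $165,424 − $38,700 = $126,724.
Annual expense = $126,724 / 4 = $31,681.
End of year 1: book value $133,743.
End of year 2: book value $102,062.
End of year 3: book value $70,381.
End of year 4: book value $38,700.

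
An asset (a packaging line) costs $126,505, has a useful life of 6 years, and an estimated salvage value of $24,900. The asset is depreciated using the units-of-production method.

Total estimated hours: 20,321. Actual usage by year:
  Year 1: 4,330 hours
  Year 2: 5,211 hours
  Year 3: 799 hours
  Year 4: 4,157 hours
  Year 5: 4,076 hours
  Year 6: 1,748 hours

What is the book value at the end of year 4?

Depreciable base = $126,505 − $24,900 = $101,605.
Rate = $101,605 / 20,321 hours = $5 per hour.
Year 1: 4,330 × $5 = $21,650. Book value $104,855.
Year 2: 5,211 × $5 = $26,055. Book value $78,800.
Year 3: 799 × $5 = $3,995. Book value $74,805.
Year 4: 4,157 × $5 = $20,785. Book value $54,020.

$54,020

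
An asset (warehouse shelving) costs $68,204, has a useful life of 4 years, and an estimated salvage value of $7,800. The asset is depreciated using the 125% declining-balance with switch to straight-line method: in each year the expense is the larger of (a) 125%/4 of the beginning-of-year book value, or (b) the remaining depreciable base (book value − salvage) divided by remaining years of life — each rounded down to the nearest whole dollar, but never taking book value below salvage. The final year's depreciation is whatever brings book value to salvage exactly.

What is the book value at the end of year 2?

Depreciable base = $68,204 − $7,800 = $60,404.
Year 1: DB = ⌊$68,204 × 125%/4⌋ = $21,313; SL = ⌊$60,404/4⌋ = $15,101 → take DB $21,313. Book value $46,891.
Year 2: DB = ⌊$46,891 × 125%/4⌋ = $14,653; SL = ⌊$39,091/3⌋ = $13,030 → take DB $14,653. Book value $32,238.

$32,238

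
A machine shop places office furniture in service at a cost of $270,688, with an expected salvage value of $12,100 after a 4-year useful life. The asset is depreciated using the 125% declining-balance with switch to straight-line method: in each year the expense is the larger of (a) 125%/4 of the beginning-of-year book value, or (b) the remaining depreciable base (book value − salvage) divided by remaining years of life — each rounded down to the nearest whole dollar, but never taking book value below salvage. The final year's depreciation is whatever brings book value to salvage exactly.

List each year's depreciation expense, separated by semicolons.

Depreciable base = $270,688 − $12,100 = $258,588.
Year 1: DB = ⌊$270,688 × 125%/4⌋ = $84,590; SL = ⌊$258,588/4⌋ = $64,647 → take DB $84,590. Book value $186,098.
Year 2: DB = ⌊$186,098 × 125%/4⌋ = $58,155; SL = ⌊$173,998/3⌋ = $57,999 → take DB $58,155. Book value $127,943.
Year 3: DB = ⌊$127,943 × 125%/4⌋ = $39,982; SL = ⌊$115,843/2⌋ = $57,921 → take SL $57,921. Book value $70,022.
Year 4 (final): $70,022 − $12,100 = $57,922. Book value $12,100.

$84,590; $58,155; $57,921; $57,922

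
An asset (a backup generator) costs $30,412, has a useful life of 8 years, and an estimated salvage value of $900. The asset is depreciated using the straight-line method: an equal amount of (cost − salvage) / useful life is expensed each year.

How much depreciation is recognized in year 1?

$3,689

Depreciable base = $30,412 − $900 = $29,512.
Annual expense = $29,512 / 8 = $3,689.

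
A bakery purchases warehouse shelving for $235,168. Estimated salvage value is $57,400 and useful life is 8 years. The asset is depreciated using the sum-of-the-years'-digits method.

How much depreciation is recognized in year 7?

Depreciable base = $235,168 − $57,400 = $177,768.
Sum of the years' digits = 8+7+6+5+4+3+2+1 = 36.
Year 1: $177,768 × 8/36 = $39,504. Book value $195,664.
Year 2: $177,768 × 7/36 = $34,566. Book value $161,098.
Year 3: $177,768 × 6/36 = $29,628. Book value $131,470.
Year 4: $177,768 × 5/36 = $24,690. Book value $106,780.
Year 5: $177,768 × 4/36 = $19,752. Book value $87,028.
Year 6: $177,768 × 3/36 = $14,814. Book value $72,214.
Year 7: $177,768 × 2/36 = $9,876. Book value $62,338.

$9,876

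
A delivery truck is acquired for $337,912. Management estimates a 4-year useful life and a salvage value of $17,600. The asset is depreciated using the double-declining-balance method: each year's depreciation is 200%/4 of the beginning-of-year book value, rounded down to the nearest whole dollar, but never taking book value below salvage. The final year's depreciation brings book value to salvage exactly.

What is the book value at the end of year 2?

Depreciable base = $337,912 − $17,600 = $320,312.
Year 1: ⌊$337,912 × 200%/4⌋ = $168,956. Book value $168,956.
Year 2: ⌊$168,956 × 200%/4⌋ = $84,478. Book value $84,478.

$84,478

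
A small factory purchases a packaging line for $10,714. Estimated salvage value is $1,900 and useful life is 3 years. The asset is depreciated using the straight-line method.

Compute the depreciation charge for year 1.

$2,938

Depreciable base = $10,714 − $1,900 = $8,814.
Annual expense = $8,814 / 3 = $2,938.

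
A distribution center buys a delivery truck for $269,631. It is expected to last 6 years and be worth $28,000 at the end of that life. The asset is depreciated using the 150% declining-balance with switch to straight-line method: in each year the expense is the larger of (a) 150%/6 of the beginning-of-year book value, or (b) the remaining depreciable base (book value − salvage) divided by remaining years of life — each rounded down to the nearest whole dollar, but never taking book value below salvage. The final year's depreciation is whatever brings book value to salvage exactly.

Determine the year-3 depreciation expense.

Depreciable base = $269,631 − $28,000 = $241,631.
Year 1: DB = ⌊$269,631 × 150%/6⌋ = $67,407; SL = ⌊$241,631/6⌋ = $40,271 → take DB $67,407. Book value $202,224.
Year 2: DB = ⌊$202,224 × 150%/6⌋ = $50,556; SL = ⌊$174,224/5⌋ = $34,844 → take DB $50,556. Book value $151,668.
Year 3: DB = ⌊$151,668 × 150%/6⌋ = $37,917; SL = ⌊$123,668/4⌋ = $30,917 → take DB $37,917. Book value $113,751.

$37,917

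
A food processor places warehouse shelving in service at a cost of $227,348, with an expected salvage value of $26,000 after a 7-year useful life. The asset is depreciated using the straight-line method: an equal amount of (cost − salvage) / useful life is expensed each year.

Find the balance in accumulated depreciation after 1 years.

$28,764

Depreciable base = $227,348 − $26,000 = $201,348.
Annual expense = $201,348 / 7 = $28,764.
End of year 1: book value $198,584.
Accumulated through year 1 = $227,348 − $198,584 = $28,764.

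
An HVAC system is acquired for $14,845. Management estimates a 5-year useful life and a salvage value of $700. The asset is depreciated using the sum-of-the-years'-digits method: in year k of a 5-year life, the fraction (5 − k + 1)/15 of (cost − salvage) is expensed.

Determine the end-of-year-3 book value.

Depreciable base = $14,845 − $700 = $14,145.
Sum of the years' digits = 5+4+3+2+1 = 15.
Year 1: $14,145 × 5/15 = $4,715. Book value $10,130.
Year 2: $14,145 × 4/15 = $3,772. Book value $6,358.
Year 3: $14,145 × 3/15 = $2,829. Book value $3,529.

$3,529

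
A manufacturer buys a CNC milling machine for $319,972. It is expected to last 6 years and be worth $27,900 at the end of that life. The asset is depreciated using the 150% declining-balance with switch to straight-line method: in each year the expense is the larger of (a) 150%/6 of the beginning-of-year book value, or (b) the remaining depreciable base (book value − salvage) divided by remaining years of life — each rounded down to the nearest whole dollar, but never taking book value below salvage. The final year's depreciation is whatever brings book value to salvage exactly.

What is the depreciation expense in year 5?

Depreciable base = $319,972 − $27,900 = $292,072.
Year 1: DB = ⌊$319,972 × 150%/6⌋ = $79,993; SL = ⌊$292,072/6⌋ = $48,678 → take DB $79,993. Book value $239,979.
Year 2: DB = ⌊$239,979 × 150%/6⌋ = $59,994; SL = ⌊$212,079/5⌋ = $42,415 → take DB $59,994. Book value $179,985.
Year 3: DB = ⌊$179,985 × 150%/6⌋ = $44,996; SL = ⌊$152,085/4⌋ = $38,021 → take DB $44,996. Book value $134,989.
Year 4: DB = ⌊$134,989 × 150%/6⌋ = $33,747; SL = ⌊$107,089/3⌋ = $35,696 → take SL $35,696. Book value $99,293.
Year 5: DB = ⌊$99,293 × 150%/6⌋ = $24,823; SL = ⌊$71,393/2⌋ = $35,696 → take SL $35,696. Book value $63,597.

$35,696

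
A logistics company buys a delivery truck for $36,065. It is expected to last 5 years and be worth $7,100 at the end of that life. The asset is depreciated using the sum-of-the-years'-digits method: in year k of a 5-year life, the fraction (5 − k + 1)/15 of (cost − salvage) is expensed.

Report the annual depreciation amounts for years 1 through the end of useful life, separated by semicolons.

$9,655; $7,724; $5,793; $3,862; $1,931

Depreciable base = $36,065 − $7,100 = $28,965.
Sum of the years' digits = 5+4+3+2+1 = 15.
Year 1: $28,965 × 5/15 = $9,655. Book value $26,410.
Year 2: $28,965 × 4/15 = $7,724. Book value $18,686.
Year 3: $28,965 × 3/15 = $5,793. Book value $12,893.
Year 4: $28,965 × 2/15 = $3,862. Book value $9,031.
Year 5: $28,965 × 1/15 = $1,931. Book value $7,100.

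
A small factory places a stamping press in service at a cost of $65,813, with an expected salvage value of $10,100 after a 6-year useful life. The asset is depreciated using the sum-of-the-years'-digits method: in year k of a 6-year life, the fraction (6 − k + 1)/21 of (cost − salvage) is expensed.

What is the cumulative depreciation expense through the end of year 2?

Depreciable base = $65,813 − $10,100 = $55,713.
Sum of the years' digits = 6+5+4+3+2+1 = 21.
Year 1: $55,713 × 6/21 = $15,918. Book value $49,895.
Year 2: $55,713 × 5/21 = $13,265. Book value $36,630.
Accumulated through year 2 = $65,813 − $36,630 = $29,183.

$29,183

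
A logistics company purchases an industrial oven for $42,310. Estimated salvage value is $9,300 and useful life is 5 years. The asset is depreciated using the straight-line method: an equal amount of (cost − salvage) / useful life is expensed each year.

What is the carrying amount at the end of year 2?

$29,106

Depreciable base = $42,310 − $9,300 = $33,010.
Annual expense = $33,010 / 5 = $6,602.
End of year 1: book value $35,708.
End of year 2: book value $29,106.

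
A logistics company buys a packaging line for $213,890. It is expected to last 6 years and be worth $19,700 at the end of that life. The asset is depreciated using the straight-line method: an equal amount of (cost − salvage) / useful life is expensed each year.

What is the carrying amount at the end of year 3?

Depreciable base = $213,890 − $19,700 = $194,190.
Annual expense = $194,190 / 6 = $32,365.
End of year 1: book value $181,525.
End of year 2: book value $149,160.
End of year 3: book value $116,795.

$116,795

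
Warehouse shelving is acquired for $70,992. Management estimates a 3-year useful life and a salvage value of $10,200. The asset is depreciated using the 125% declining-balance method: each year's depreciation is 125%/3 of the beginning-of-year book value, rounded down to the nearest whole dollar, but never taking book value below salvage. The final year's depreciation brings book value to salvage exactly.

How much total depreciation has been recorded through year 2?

Depreciable base = $70,992 − $10,200 = $60,792.
Year 1: ⌊$70,992 × 125%/3⌋ = $29,580. Book value $41,412.
Year 2: ⌊$41,412 × 125%/3⌋ = $17,255. Book value $24,157.
Accumulated through year 2 = $70,992 − $24,157 = $46,835.

$46,835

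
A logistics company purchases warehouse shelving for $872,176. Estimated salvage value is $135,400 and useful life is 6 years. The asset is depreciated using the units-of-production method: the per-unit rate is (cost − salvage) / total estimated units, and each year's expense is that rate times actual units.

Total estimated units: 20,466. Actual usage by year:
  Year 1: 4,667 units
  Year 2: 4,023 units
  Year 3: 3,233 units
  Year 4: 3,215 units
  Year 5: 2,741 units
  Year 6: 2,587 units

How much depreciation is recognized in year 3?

$116,388

Depreciable base = $872,176 − $135,400 = $736,776.
Rate = $736,776 / 20,466 units = $36 per unit.
Year 1: 4,667 × $36 = $168,012. Book value $704,164.
Year 2: 4,023 × $36 = $144,828. Book value $559,336.
Year 3: 3,233 × $36 = $116,388. Book value $442,948.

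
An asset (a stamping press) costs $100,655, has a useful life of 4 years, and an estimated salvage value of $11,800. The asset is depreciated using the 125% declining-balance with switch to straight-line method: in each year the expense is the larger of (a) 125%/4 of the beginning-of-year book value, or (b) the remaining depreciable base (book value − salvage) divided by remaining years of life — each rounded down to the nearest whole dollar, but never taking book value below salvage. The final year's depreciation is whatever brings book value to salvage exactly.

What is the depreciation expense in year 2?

$21,625

Depreciable base = $100,655 − $11,800 = $88,855.
Year 1: DB = ⌊$100,655 × 125%/4⌋ = $31,454; SL = ⌊$88,855/4⌋ = $22,213 → take DB $31,454. Book value $69,201.
Year 2: DB = ⌊$69,201 × 125%/4⌋ = $21,625; SL = ⌊$57,401/3⌋ = $19,133 → take DB $21,625. Book value $47,576.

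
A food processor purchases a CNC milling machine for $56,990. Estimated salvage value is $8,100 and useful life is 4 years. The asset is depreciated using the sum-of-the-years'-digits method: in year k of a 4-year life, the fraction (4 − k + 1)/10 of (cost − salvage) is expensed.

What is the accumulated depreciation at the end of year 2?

$34,223

Depreciable base = $56,990 − $8,100 = $48,890.
Sum of the years' digits = 4+3+2+1 = 10.
Year 1: $48,890 × 4/10 = $19,556. Book value $37,434.
Year 2: $48,890 × 3/10 = $14,667. Book value $22,767.
Accumulated through year 2 = $56,990 − $22,767 = $34,223.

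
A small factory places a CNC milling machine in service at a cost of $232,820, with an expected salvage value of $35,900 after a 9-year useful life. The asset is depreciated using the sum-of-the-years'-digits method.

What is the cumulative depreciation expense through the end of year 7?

Depreciable base = $232,820 − $35,900 = $196,920.
Sum of the years' digits = 9+8+7+6+5+4+3+2+1 = 45.
Year 1: $196,920 × 9/45 = $39,384. Book value $193,436.
Year 2: $196,920 × 8/45 = $35,008. Book value $158,428.
Year 3: $196,920 × 7/45 = $30,632. Book value $127,796.
Year 4: $196,920 × 6/45 = $26,256. Book value $101,540.
Year 5: $196,920 × 5/45 = $21,880. Book value $79,660.
Year 6: $196,920 × 4/45 = $17,504. Book value $62,156.
Year 7: $196,920 × 3/45 = $13,128. Book value $49,028.
Accumulated through year 7 = $232,820 − $49,028 = $183,792.

$183,792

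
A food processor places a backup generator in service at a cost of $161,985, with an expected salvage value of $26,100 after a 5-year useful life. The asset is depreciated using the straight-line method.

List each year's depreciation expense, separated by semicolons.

$27,177; $27,177; $27,177; $27,177; $27,177

Depreciable base = $161,985 − $26,100 = $135,885.
Annual expense = $135,885 / 5 = $27,177.
End of year 1: book value $134,808.
End of year 2: book value $107,631.
End of year 3: book value $80,454.
End of year 4: book value $53,277.
End of year 5: book value $26,100.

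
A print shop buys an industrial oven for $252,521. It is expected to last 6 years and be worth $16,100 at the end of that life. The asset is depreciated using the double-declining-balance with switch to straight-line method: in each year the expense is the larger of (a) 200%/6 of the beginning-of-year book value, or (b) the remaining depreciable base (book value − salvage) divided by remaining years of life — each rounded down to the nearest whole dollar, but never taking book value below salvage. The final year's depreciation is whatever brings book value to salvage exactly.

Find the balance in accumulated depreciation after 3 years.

Depreciable base = $252,521 − $16,100 = $236,421.
Year 1: DB = ⌊$252,521 × 200%/6⌋ = $84,173; SL = ⌊$236,421/6⌋ = $39,403 → take DB $84,173. Book value $168,348.
Year 2: DB = ⌊$168,348 × 200%/6⌋ = $56,116; SL = ⌊$152,248/5⌋ = $30,449 → take DB $56,116. Book value $112,232.
Year 3: DB = ⌊$112,232 × 200%/6⌋ = $37,410; SL = ⌊$96,132/4⌋ = $24,033 → take DB $37,410. Book value $74,822.
Accumulated through year 3 = $252,521 − $74,822 = $177,699.

$177,699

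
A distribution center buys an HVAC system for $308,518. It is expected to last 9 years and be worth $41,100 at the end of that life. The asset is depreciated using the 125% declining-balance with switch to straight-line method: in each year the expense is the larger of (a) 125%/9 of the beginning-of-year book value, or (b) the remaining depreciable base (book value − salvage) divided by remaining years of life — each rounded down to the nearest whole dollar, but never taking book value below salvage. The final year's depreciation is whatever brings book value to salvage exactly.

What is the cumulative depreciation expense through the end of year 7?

$216,002

Depreciable base = $308,518 − $41,100 = $267,418.
Year 1: DB = ⌊$308,518 × 125%/9⌋ = $42,849; SL = ⌊$267,418/9⌋ = $29,713 → take DB $42,849. Book value $265,669.
Year 2: DB = ⌊$265,669 × 125%/9⌋ = $36,898; SL = ⌊$224,569/8⌋ = $28,071 → take DB $36,898. Book value $228,771.
Year 3: DB = ⌊$228,771 × 125%/9⌋ = $31,773; SL = ⌊$187,671/7⌋ = $26,810 → take DB $31,773. Book value $196,998.
Year 4: DB = ⌊$196,998 × 125%/9⌋ = $27,360; SL = ⌊$155,898/6⌋ = $25,983 → take DB $27,360. Book value $169,638.
Year 5: DB = ⌊$169,638 × 125%/9⌋ = $23,560; SL = ⌊$128,538/5⌋ = $25,707 → take SL $25,707. Book value $143,931.
Year 6: DB = ⌊$143,931 × 125%/9⌋ = $19,990; SL = ⌊$102,831/4⌋ = $25,707 → take SL $25,707. Book value $118,224.
Year 7: DB = ⌊$118,224 × 125%/9⌋ = $16,420; SL = ⌊$77,124/3⌋ = $25,708 → take SL $25,708. Book value $92,516.
Accumulated through year 7 = $308,518 − $92,516 = $216,002.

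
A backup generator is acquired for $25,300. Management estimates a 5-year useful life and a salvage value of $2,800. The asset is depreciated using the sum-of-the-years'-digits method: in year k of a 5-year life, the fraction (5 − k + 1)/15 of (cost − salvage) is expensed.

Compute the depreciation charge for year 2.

$6,000

Depreciable base = $25,300 − $2,800 = $22,500.
Sum of the years' digits = 5+4+3+2+1 = 15.
Year 1: $22,500 × 5/15 = $7,500. Book value $17,800.
Year 2: $22,500 × 4/15 = $6,000. Book value $11,800.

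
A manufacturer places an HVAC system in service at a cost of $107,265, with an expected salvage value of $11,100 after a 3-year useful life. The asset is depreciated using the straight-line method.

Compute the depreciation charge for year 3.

Depreciable base = $107,265 − $11,100 = $96,165.
Annual expense = $96,165 / 3 = $32,055.

$32,055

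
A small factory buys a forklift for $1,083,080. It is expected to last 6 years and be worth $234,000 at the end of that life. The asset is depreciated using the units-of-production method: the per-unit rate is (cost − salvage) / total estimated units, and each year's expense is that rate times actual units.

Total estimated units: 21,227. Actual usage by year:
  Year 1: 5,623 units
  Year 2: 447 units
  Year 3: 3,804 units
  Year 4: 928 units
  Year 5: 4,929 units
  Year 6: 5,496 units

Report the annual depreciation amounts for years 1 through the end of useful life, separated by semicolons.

$224,920; $17,880; $152,160; $37,120; $197,160; $219,840

Depreciable base = $1,083,080 − $234,000 = $849,080.
Rate = $849,080 / 21,227 units = $40 per unit.
Year 1: 5,623 × $40 = $224,920. Book value $858,160.
Year 2: 447 × $40 = $17,880. Book value $840,280.
Year 3: 3,804 × $40 = $152,160. Book value $688,120.
Year 4: 928 × $40 = $37,120. Book value $651,000.
Year 5: 4,929 × $40 = $197,160. Book value $453,840.
Year 6: 5,496 × $40 = $219,840. Book value $234,000.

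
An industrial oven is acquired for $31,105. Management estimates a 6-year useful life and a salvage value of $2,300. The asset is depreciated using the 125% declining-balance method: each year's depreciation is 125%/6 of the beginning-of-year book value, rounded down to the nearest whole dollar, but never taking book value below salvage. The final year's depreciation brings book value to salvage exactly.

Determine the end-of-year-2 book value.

$19,495

Depreciable base = $31,105 − $2,300 = $28,805.
Year 1: ⌊$31,105 × 125%/6⌋ = $6,480. Book value $24,625.
Year 2: ⌊$24,625 × 125%/6⌋ = $5,130. Book value $19,495.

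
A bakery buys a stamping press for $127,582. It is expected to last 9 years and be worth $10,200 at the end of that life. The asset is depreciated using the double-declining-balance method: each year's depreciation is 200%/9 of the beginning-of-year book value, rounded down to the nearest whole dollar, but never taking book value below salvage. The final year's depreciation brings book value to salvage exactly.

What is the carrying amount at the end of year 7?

Depreciable base = $127,582 − $10,200 = $117,382.
Year 1: ⌊$127,582 × 200%/9⌋ = $28,351. Book value $99,231.
Year 2: ⌊$99,231 × 200%/9⌋ = $22,051. Book value $77,180.
Year 3: ⌊$77,180 × 200%/9⌋ = $17,151. Book value $60,029.
Year 4: ⌊$60,029 × 200%/9⌋ = $13,339. Book value $46,690.
Year 5: ⌊$46,690 × 200%/9⌋ = $10,375. Book value $36,315.
Year 6: ⌊$36,315 × 200%/9⌋ = $8,070. Book value $28,245.
Year 7: ⌊$28,245 × 200%/9⌋ = $6,276. Book value $21,969.

$21,969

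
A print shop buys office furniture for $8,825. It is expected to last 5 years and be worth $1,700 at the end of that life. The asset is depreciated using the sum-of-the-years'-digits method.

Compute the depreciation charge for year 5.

$475

Depreciable base = $8,825 − $1,700 = $7,125.
Sum of the years' digits = 5+4+3+2+1 = 15.
Year 1: $7,125 × 5/15 = $2,375. Book value $6,450.
Year 2: $7,125 × 4/15 = $1,900. Book value $4,550.
Year 3: $7,125 × 3/15 = $1,425. Book value $3,125.
Year 4: $7,125 × 2/15 = $950. Book value $2,175.
Year 5: $7,125 × 1/15 = $475. Book value $1,700.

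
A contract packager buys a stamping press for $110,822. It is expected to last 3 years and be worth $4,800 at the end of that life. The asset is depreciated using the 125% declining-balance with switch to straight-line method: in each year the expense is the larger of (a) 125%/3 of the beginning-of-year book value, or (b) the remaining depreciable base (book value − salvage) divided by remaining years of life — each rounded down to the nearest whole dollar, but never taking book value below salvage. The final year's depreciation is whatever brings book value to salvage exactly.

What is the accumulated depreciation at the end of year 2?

$76,098

Depreciable base = $110,822 − $4,800 = $106,022.
Year 1: DB = ⌊$110,822 × 125%/3⌋ = $46,175; SL = ⌊$106,022/3⌋ = $35,340 → take DB $46,175. Book value $64,647.
Year 2: DB = ⌊$64,647 × 125%/3⌋ = $26,936; SL = ⌊$59,847/2⌋ = $29,923 → take SL $29,923. Book value $34,724.
Accumulated through year 2 = $110,822 − $34,724 = $76,098.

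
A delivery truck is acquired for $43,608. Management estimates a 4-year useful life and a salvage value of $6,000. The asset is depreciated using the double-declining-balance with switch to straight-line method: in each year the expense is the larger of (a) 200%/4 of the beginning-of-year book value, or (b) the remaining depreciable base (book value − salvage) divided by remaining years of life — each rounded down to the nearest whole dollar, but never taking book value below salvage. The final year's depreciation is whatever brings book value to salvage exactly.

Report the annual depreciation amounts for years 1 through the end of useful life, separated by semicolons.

Depreciable base = $43,608 − $6,000 = $37,608.
Year 1: DB = ⌊$43,608 × 200%/4⌋ = $21,804; SL = ⌊$37,608/4⌋ = $9,402 → take DB $21,804. Book value $21,804.
Year 2: DB = ⌊$21,804 × 200%/4⌋ = $10,902; SL = ⌊$15,804/3⌋ = $5,268 → take DB $10,902. Book value $10,902.
Year 3: DB = ⌊$10,902 × 200%/4⌋ = $5,451; SL = ⌊$4,902/2⌋ = $2,451 → take DB $5,451, capped at $4,902. Book value $6,000.
Year 4 (final): $6,000 − $6,000 = $0. Book value $6,000.

$21,804; $10,902; $4,902; $0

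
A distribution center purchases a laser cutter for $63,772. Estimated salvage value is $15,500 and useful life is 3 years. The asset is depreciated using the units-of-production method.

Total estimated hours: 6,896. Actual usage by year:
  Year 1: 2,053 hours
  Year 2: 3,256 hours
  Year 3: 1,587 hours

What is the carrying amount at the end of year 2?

$26,609

Depreciable base = $63,772 − $15,500 = $48,272.
Rate = $48,272 / 6,896 hours = $7 per hour.
Year 1: 2,053 × $7 = $14,371. Book value $49,401.
Year 2: 3,256 × $7 = $22,792. Book value $26,609.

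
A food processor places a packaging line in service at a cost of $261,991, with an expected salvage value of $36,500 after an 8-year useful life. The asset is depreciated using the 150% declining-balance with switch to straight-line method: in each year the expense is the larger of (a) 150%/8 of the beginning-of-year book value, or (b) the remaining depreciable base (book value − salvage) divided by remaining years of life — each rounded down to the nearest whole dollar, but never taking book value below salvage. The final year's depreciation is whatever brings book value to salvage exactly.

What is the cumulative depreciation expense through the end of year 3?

$121,464

Depreciable base = $261,991 − $36,500 = $225,491.
Year 1: DB = ⌊$261,991 × 150%/8⌋ = $49,123; SL = ⌊$225,491/8⌋ = $28,186 → take DB $49,123. Book value $212,868.
Year 2: DB = ⌊$212,868 × 150%/8⌋ = $39,912; SL = ⌊$176,368/7⌋ = $25,195 → take DB $39,912. Book value $172,956.
Year 3: DB = ⌊$172,956 × 150%/8⌋ = $32,429; SL = ⌊$136,456/6⌋ = $22,742 → take DB $32,429. Book value $140,527.
Accumulated through year 3 = $261,991 − $140,527 = $121,464.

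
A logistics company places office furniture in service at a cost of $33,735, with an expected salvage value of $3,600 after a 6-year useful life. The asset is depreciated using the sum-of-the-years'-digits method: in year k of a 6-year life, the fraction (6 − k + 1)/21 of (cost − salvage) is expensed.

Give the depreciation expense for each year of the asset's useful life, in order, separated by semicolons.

Depreciable base = $33,735 − $3,600 = $30,135.
Sum of the years' digits = 6+5+4+3+2+1 = 21.
Year 1: $30,135 × 6/21 = $8,610. Book value $25,125.
Year 2: $30,135 × 5/21 = $7,175. Book value $17,950.
Year 3: $30,135 × 4/21 = $5,740. Book value $12,210.
Year 4: $30,135 × 3/21 = $4,305. Book value $7,905.
Year 5: $30,135 × 2/21 = $2,870. Book value $5,035.
Year 6: $30,135 × 1/21 = $1,435. Book value $3,600.

$8,610; $7,175; $5,740; $4,305; $2,870; $1,435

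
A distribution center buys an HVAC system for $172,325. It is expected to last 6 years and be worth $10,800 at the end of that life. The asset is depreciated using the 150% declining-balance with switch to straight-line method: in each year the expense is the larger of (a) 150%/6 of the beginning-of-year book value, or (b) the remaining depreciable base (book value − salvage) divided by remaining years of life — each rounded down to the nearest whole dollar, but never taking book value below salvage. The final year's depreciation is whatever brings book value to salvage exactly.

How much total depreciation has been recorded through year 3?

Depreciable base = $172,325 − $10,800 = $161,525.
Year 1: DB = ⌊$172,325 × 150%/6⌋ = $43,081; SL = ⌊$161,525/6⌋ = $26,920 → take DB $43,081. Book value $129,244.
Year 2: DB = ⌊$129,244 × 150%/6⌋ = $32,311; SL = ⌊$118,444/5⌋ = $23,688 → take DB $32,311. Book value $96,933.
Year 3: DB = ⌊$96,933 × 150%/6⌋ = $24,233; SL = ⌊$86,133/4⌋ = $21,533 → take DB $24,233. Book value $72,700.
Accumulated through year 3 = $172,325 − $72,700 = $99,625.

$99,625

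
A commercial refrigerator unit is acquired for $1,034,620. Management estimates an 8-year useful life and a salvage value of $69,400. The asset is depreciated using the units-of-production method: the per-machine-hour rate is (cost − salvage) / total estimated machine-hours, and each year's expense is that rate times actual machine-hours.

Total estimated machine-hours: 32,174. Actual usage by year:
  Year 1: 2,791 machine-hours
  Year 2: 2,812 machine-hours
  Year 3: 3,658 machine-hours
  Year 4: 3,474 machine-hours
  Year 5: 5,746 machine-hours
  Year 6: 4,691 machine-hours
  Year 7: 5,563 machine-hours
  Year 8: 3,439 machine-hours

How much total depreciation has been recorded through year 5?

Depreciable base = $1,034,620 − $69,400 = $965,220.
Rate = $965,220 / 32,174 machine-hours = $30 per machine-hour.
Year 1: 2,791 × $30 = $83,730. Book value $950,890.
Year 2: 2,812 × $30 = $84,360. Book value $866,530.
Year 3: 3,658 × $30 = $109,740. Book value $756,790.
Year 4: 3,474 × $30 = $104,220. Book value $652,570.
Year 5: 5,746 × $30 = $172,380. Book value $480,190.
Accumulated through year 5 = $1,034,620 − $480,190 = $554,430.

$554,430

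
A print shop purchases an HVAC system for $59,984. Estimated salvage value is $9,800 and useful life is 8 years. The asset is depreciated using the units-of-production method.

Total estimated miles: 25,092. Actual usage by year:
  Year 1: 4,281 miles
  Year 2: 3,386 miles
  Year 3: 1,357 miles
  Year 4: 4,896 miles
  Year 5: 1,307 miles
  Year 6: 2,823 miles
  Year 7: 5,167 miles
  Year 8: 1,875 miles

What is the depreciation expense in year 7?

Depreciable base = $59,984 − $9,800 = $50,184.
Rate = $50,184 / 25,092 miles = $2 per mile.
Year 1: 4,281 × $2 = $8,562. Book value $51,422.
Year 2: 3,386 × $2 = $6,772. Book value $44,650.
Year 3: 1,357 × $2 = $2,714. Book value $41,936.
Year 4: 4,896 × $2 = $9,792. Book value $32,144.
Year 5: 1,307 × $2 = $2,614. Book value $29,530.
Year 6: 2,823 × $2 = $5,646. Book value $23,884.
Year 7: 5,167 × $2 = $10,334. Book value $13,550.

$10,334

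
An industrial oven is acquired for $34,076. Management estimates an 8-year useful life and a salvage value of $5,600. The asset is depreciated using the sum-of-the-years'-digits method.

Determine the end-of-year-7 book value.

$6,391

Depreciable base = $34,076 − $5,600 = $28,476.
Sum of the years' digits = 8+7+6+5+4+3+2+1 = 36.
Year 1: $28,476 × 8/36 = $6,328. Book value $27,748.
Year 2: $28,476 × 7/36 = $5,537. Book value $22,211.
Year 3: $28,476 × 6/36 = $4,746. Book value $17,465.
Year 4: $28,476 × 5/36 = $3,955. Book value $13,510.
Year 5: $28,476 × 4/36 = $3,164. Book value $10,346.
Year 6: $28,476 × 3/36 = $2,373. Book value $7,973.
Year 7: $28,476 × 2/36 = $1,582. Book value $6,391.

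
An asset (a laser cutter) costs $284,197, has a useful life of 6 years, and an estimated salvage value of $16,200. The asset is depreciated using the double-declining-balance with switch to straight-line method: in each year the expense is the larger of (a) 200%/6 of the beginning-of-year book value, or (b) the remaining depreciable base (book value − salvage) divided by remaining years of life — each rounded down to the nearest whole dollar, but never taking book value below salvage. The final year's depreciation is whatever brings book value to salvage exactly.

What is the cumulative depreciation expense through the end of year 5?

Depreciable base = $284,197 − $16,200 = $267,997.
Year 1: DB = ⌊$284,197 × 200%/6⌋ = $94,732; SL = ⌊$267,997/6⌋ = $44,666 → take DB $94,732. Book value $189,465.
Year 2: DB = ⌊$189,465 × 200%/6⌋ = $63,155; SL = ⌊$173,265/5⌋ = $34,653 → take DB $63,155. Book value $126,310.
Year 3: DB = ⌊$126,310 × 200%/6⌋ = $42,103; SL = ⌊$110,110/4⌋ = $27,527 → take DB $42,103. Book value $84,207.
Year 4: DB = ⌊$84,207 × 200%/6⌋ = $28,069; SL = ⌊$68,007/3⌋ = $22,669 → take DB $28,069. Book value $56,138.
Year 5: DB = ⌊$56,138 × 200%/6⌋ = $18,712; SL = ⌊$39,938/2⌋ = $19,969 → take SL $19,969. Book value $36,169.
Accumulated through year 5 = $284,197 − $36,169 = $248,028.

$248,028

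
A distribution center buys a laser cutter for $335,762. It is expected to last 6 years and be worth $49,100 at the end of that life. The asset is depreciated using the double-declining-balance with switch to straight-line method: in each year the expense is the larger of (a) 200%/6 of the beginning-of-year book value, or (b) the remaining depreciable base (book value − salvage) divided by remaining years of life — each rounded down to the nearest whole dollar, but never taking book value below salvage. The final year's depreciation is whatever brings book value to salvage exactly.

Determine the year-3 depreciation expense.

$49,742

Depreciable base = $335,762 − $49,100 = $286,662.
Year 1: DB = ⌊$335,762 × 200%/6⌋ = $111,920; SL = ⌊$286,662/6⌋ = $47,777 → take DB $111,920. Book value $223,842.
Year 2: DB = ⌊$223,842 × 200%/6⌋ = $74,614; SL = ⌊$174,742/5⌋ = $34,948 → take DB $74,614. Book value $149,228.
Year 3: DB = ⌊$149,228 × 200%/6⌋ = $49,742; SL = ⌊$100,128/4⌋ = $25,032 → take DB $49,742. Book value $99,486.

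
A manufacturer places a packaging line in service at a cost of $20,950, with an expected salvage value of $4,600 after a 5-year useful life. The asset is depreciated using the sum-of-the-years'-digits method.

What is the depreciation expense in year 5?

Depreciable base = $20,950 − $4,600 = $16,350.
Sum of the years' digits = 5+4+3+2+1 = 15.
Year 1: $16,350 × 5/15 = $5,450. Book value $15,500.
Year 2: $16,350 × 4/15 = $4,360. Book value $11,140.
Year 3: $16,350 × 3/15 = $3,270. Book value $7,870.
Year 4: $16,350 × 2/15 = $2,180. Book value $5,690.
Year 5: $16,350 × 1/15 = $1,090. Book value $4,600.

$1,090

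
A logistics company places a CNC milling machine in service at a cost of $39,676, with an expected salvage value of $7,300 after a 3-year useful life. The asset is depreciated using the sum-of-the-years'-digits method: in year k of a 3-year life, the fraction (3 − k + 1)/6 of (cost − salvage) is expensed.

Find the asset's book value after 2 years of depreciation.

Depreciable base = $39,676 − $7,300 = $32,376.
Sum of the years' digits = 3+2+1 = 6.
Year 1: $32,376 × 3/6 = $16,188. Book value $23,488.
Year 2: $32,376 × 2/6 = $10,792. Book value $12,696.

$12,696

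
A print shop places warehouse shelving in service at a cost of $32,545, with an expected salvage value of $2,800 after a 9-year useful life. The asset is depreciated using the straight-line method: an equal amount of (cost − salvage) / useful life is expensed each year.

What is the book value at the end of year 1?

$29,240

Depreciable base = $32,545 − $2,800 = $29,745.
Annual expense = $29,745 / 9 = $3,305.
End of year 1: book value $29,240.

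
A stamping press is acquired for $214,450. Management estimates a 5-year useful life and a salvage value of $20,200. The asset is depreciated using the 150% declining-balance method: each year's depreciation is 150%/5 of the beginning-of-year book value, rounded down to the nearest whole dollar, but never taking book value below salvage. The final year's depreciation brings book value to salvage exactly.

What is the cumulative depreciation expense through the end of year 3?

Depreciable base = $214,450 − $20,200 = $194,250.
Year 1: ⌊$214,450 × 150%/5⌋ = $64,335. Book value $150,115.
Year 2: ⌊$150,115 × 150%/5⌋ = $45,034. Book value $105,081.
Year 3: ⌊$105,081 × 150%/5⌋ = $31,524. Book value $73,557.
Accumulated through year 3 = $214,450 − $73,557 = $140,893.

$140,893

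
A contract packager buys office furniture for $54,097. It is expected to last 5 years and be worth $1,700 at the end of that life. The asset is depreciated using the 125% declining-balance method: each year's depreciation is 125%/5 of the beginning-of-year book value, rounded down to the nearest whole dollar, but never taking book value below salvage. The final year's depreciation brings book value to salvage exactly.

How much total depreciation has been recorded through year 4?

$36,979

Depreciable base = $54,097 − $1,700 = $52,397.
Year 1: ⌊$54,097 × 125%/5⌋ = $13,524. Book value $40,573.
Year 2: ⌊$40,573 × 125%/5⌋ = $10,143. Book value $30,430.
Year 3: ⌊$30,430 × 125%/5⌋ = $7,607. Book value $22,823.
Year 4: ⌊$22,823 × 125%/5⌋ = $5,705. Book value $17,118.
Accumulated through year 4 = $54,097 − $17,118 = $36,979.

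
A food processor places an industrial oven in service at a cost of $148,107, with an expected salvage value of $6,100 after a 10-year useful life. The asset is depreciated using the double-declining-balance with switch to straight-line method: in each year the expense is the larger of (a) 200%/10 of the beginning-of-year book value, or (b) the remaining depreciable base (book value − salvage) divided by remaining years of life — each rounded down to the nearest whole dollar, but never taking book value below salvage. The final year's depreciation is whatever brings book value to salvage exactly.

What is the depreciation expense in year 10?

Depreciable base = $148,107 − $6,100 = $142,007.
Year 1: DB = ⌊$148,107 × 200%/10⌋ = $29,621; SL = ⌊$142,007/10⌋ = $14,200 → take DB $29,621. Book value $118,486.
Year 2: DB = ⌊$118,486 × 200%/10⌋ = $23,697; SL = ⌊$112,386/9⌋ = $12,487 → take DB $23,697. Book value $94,789.
Year 3: DB = ⌊$94,789 × 200%/10⌋ = $18,957; SL = ⌊$88,689/8⌋ = $11,086 → take DB $18,957. Book value $75,832.
Year 4: DB = ⌊$75,832 × 200%/10⌋ = $15,166; SL = ⌊$69,732/7⌋ = $9,961 → take DB $15,166. Book value $60,666.
Year 5: DB = ⌊$60,666 × 200%/10⌋ = $12,133; SL = ⌊$54,566/6⌋ = $9,094 → take DB $12,133. Book value $48,533.
Year 6: DB = ⌊$48,533 × 200%/10⌋ = $9,706; SL = ⌊$42,433/5⌋ = $8,486 → take DB $9,706. Book value $38,827.
Year 7: DB = ⌊$38,827 × 200%/10⌋ = $7,765; SL = ⌊$32,727/4⌋ = $8,181 → take SL $8,181. Book value $30,646.
Year 8: DB = ⌊$30,646 × 200%/10⌋ = $6,129; SL = ⌊$24,546/3⌋ = $8,182 → take SL $8,182. Book value $22,464.
Year 9: DB = ⌊$22,464 × 200%/10⌋ = $4,492; SL = ⌊$16,364/2⌋ = $8,182 → take SL $8,182. Book value $14,282.
Year 10 (final): $14,282 − $6,100 = $8,182. Book value $6,100.

$8,182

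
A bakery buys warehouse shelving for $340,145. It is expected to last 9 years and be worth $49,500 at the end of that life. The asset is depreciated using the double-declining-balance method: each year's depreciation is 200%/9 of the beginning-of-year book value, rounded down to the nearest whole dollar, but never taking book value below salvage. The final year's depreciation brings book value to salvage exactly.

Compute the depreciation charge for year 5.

Depreciable base = $340,145 − $49,500 = $290,645.
Year 1: ⌊$340,145 × 200%/9⌋ = $75,587. Book value $264,558.
Year 2: ⌊$264,558 × 200%/9⌋ = $58,790. Book value $205,768.
Year 3: ⌊$205,768 × 200%/9⌋ = $45,726. Book value $160,042.
Year 4: ⌊$160,042 × 200%/9⌋ = $35,564. Book value $124,478.
Year 5: ⌊$124,478 × 200%/9⌋ = $27,661. Book value $96,817.

$27,661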